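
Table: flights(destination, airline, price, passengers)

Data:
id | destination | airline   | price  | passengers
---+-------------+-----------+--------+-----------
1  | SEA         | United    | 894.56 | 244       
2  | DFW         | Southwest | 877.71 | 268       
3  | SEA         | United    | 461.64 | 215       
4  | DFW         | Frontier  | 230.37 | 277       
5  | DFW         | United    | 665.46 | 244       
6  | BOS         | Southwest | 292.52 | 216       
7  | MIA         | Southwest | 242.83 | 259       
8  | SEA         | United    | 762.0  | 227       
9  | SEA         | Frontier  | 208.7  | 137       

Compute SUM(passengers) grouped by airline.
SELECT airline, SUM(passengers) as result
FROM flights
GROUP BY airline

Result:
  Frontier: 414
  Southwest: 743
  United: 930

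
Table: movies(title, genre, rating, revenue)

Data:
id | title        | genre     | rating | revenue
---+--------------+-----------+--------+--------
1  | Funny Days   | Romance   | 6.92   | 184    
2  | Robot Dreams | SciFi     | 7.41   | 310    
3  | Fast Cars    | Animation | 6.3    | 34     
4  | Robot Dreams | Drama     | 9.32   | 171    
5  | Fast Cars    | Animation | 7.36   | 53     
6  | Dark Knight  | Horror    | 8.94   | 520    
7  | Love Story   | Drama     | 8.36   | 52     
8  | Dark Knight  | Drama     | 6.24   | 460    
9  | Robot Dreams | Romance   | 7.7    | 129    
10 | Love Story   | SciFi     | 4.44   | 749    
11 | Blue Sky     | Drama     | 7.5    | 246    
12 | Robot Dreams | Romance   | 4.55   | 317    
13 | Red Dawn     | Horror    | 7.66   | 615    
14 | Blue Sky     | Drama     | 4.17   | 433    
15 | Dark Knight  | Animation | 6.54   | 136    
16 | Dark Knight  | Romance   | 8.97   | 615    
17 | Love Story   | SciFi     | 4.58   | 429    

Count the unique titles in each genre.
SELECT genre, COUNT(DISTINCT title)
FROM movies
GROUP BY genre

Result:
  Animation: 2 distinct
  Drama: 4 distinct
  Horror: 2 distinct
  Romance: 3 distinct
  SciFi: 2 distinct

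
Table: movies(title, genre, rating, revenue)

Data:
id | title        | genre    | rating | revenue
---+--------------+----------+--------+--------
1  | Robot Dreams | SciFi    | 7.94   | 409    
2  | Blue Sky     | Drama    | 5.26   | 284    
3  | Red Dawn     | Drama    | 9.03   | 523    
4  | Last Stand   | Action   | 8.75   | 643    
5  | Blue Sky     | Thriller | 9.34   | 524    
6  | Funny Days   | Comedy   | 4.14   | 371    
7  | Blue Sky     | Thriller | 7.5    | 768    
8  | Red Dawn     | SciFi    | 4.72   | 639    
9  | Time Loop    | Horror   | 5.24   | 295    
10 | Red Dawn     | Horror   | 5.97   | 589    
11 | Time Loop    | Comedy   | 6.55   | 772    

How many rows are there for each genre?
SELECT genre, COUNT(*) as count
FROM movies
GROUP BY genre

Result:
  Action: 1
  Comedy: 2
  Drama: 2
  Horror: 2
  SciFi: 2
  Thriller: 2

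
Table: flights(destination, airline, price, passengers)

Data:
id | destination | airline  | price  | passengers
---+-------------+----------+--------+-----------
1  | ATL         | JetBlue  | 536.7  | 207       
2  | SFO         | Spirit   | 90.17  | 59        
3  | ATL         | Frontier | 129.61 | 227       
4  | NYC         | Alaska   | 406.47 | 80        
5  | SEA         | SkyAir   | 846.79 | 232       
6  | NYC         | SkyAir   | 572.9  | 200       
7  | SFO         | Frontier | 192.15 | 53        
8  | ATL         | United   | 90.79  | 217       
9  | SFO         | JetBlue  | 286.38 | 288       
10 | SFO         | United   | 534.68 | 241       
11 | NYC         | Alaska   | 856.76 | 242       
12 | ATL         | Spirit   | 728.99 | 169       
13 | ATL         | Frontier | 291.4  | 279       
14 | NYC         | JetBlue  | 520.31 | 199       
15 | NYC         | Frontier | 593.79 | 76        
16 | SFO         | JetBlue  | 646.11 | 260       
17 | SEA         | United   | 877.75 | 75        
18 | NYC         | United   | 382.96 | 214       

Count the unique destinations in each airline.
SELECT airline, COUNT(DISTINCT destination)
FROM flights
GROUP BY airline

Result:
  Alaska: 1 distinct
  Frontier: 3 distinct
  JetBlue: 3 distinct
  SkyAir: 2 distinct
  Spirit: 2 distinct
  United: 4 distinct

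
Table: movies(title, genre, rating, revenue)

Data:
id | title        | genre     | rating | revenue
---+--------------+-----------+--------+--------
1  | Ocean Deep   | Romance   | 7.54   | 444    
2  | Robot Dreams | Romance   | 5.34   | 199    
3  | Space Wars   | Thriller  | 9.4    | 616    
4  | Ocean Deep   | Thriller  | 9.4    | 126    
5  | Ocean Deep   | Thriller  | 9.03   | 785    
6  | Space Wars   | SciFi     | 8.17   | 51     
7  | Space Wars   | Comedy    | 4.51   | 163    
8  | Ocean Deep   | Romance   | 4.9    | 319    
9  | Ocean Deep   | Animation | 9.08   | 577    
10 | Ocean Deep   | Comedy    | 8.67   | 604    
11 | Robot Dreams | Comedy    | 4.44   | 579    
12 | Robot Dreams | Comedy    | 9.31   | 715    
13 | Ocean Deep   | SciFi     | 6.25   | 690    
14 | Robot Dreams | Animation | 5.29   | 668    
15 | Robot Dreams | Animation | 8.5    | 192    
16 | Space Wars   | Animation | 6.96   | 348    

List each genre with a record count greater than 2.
SELECT genre, COUNT(*) as cnt
FROM movies
GROUP BY genre
HAVING COUNT(*) > 2

Result:
  Animation: 4
  Comedy: 4
  Romance: 3
  Thriller: 3

Note: HAVING filters groups after aggregation, WHERE filters rows before.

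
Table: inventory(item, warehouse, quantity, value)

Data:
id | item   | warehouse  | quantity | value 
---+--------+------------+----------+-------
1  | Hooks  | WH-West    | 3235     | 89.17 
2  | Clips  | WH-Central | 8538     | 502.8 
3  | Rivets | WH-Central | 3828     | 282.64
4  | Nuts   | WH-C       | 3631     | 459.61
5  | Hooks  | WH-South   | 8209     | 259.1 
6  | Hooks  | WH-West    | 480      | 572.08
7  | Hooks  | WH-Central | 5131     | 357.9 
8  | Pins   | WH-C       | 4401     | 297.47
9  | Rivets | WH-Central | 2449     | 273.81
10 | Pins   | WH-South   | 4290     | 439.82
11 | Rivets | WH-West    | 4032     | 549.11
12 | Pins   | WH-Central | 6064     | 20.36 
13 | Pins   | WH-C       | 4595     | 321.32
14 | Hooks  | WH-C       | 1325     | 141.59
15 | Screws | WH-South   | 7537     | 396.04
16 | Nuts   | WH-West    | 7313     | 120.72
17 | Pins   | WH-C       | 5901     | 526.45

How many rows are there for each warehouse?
SELECT warehouse, COUNT(*) as count
FROM inventory
GROUP BY warehouse

Result:
  WH-C: 5
  WH-Central: 5
  WH-South: 3
  WH-West: 4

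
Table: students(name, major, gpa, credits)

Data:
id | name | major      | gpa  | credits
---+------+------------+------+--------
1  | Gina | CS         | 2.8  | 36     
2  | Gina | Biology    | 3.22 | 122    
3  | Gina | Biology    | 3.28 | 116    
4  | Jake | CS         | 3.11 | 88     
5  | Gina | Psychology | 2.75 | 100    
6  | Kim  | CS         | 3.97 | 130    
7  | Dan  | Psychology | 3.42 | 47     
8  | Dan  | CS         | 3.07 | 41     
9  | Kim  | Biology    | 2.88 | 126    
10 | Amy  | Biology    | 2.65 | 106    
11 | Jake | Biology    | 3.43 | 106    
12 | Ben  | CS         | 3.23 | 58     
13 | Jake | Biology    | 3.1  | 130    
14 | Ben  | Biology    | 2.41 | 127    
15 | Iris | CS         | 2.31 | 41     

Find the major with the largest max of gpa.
SELECT major, MAX(gpa) as val
FROM students
GROUP BY major
ORDER BY val DESC
LIMIT 1

Result: CS with max(gpa) = 3.97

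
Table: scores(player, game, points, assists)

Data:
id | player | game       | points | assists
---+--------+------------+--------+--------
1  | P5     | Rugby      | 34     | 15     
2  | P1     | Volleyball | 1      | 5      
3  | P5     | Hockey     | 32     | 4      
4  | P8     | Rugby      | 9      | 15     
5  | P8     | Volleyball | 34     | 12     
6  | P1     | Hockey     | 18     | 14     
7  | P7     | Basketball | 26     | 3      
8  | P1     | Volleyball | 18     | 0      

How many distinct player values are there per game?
SELECT game, COUNT(DISTINCT player)
FROM scores
GROUP BY game

Result:
  Basketball: 1 distinct
  Hockey: 2 distinct
  Rugby: 2 distinct
  Volleyball: 2 distinct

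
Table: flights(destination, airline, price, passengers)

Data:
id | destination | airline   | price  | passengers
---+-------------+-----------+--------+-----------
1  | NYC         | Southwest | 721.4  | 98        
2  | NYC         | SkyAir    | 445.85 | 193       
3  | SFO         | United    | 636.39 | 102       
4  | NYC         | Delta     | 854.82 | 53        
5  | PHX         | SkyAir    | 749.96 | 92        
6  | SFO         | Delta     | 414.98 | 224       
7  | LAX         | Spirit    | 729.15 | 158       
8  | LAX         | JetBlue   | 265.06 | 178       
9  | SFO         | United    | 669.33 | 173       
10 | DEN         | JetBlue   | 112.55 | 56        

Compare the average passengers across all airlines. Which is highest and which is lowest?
SELECT airline, AVG(passengers)
FROM flights
GROUP BY airline
ORDER BY AVG(passengers)

All groups:
  Southwest: 98.00
  JetBlue: 117.00
  United: 137.50
  Delta: 138.50
  SkyAir: 142.50
  Spirit: 158.00

Highest: Spirit (158.00)
Lowest: Southwest (98.00)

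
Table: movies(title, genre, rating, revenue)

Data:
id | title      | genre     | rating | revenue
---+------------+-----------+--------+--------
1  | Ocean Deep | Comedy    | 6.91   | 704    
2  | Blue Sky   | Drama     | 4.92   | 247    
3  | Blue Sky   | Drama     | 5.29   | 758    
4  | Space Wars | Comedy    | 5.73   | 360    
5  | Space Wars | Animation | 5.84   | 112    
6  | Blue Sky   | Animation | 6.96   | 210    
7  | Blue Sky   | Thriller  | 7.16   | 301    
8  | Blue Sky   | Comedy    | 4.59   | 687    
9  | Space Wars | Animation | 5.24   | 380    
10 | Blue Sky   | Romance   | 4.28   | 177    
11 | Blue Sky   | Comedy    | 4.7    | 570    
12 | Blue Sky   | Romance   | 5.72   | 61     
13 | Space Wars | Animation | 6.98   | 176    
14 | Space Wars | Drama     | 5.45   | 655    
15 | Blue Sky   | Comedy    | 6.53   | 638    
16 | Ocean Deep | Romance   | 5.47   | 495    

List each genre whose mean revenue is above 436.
SELECT genre, AVG(revenue)
FROM movies
GROUP BY genre
HAVING AVG(revenue) > 436

Result:
  Comedy: avg=591.80
  Drama: avg=553.33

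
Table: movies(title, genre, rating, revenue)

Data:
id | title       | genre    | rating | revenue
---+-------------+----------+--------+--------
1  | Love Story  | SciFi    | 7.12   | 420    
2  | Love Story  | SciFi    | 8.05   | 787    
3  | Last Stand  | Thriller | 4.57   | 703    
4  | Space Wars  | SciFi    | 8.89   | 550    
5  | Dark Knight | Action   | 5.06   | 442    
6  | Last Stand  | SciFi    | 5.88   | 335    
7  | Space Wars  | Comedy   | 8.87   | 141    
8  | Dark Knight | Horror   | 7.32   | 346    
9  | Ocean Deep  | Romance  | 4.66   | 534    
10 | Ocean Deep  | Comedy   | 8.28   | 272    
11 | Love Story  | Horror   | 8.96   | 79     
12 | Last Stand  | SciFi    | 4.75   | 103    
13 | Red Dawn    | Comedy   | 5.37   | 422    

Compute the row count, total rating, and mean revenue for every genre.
SELECT genre,
       COUNT(*) as cnt,
       SUM(rating) as total_rating,
       AVG(revenue) as avg_revenue
FROM movies
GROUP BY genre

Result:
  Action: 1 records, 5.06 total rating, 442.00 avg revenue
  Comedy: 3 records, 22.52 total rating, 278.33 avg revenue
  Horror: 2 records, 16.28 total rating, 212.50 avg revenue
  Romance: 1 records, 4.66 total rating, 534.00 avg revenue
  SciFi: 5 records, 34.69 total rating, 439.00 avg revenue
  Thriller: 1 records, 4.57 total rating, 703.00 avg revenue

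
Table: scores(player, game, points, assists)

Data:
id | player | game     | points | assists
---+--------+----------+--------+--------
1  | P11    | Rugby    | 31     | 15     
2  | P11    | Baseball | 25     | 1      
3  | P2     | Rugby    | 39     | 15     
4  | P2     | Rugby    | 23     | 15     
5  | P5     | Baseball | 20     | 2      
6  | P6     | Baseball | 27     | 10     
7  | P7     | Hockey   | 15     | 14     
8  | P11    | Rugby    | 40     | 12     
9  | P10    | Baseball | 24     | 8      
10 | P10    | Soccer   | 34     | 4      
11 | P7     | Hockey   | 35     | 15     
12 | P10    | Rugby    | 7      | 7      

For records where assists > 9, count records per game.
SELECT game, COUNT(*)
FROM scores
WHERE assists > 9
GROUP BY game

Note: WHERE filters rows before grouping.

Result:
  Baseball: 1
  Hockey: 2
  Rugby: 4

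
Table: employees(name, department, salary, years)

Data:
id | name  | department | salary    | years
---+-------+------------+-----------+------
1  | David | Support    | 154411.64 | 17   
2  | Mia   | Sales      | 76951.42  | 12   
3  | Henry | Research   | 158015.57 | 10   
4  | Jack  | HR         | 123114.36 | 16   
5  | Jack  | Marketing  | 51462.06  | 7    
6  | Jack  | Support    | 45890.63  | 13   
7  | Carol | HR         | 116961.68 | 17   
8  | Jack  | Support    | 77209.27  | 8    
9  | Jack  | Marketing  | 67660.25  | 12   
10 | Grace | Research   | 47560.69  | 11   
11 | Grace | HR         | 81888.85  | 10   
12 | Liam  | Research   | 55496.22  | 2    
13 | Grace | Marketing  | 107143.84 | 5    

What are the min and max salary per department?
SELECT department, MIN(salary), MAX(salary)
FROM employees
GROUP BY department

Result:
  HR: min=81888.85, max=123114.36
  Marketing: min=51462.06, max=107143.84
  Research: min=47560.69, max=158015.57
  Sales: min=76951.42, max=76951.42
  Support: min=45890.63, max=154411.64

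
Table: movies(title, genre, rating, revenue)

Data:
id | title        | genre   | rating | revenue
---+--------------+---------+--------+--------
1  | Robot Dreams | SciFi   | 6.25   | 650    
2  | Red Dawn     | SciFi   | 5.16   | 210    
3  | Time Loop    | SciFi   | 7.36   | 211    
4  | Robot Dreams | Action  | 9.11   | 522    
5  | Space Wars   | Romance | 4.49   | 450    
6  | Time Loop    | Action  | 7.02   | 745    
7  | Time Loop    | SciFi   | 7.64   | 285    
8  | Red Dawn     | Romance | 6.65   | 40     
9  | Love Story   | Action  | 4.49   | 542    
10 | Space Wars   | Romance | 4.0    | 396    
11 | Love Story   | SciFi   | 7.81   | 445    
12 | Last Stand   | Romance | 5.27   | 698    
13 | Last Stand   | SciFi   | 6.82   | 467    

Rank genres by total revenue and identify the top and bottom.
SELECT genre, SUM(revenue)
FROM movies
GROUP BY genre
ORDER BY SUM(revenue)

All groups:
  Romance: 1584
  Action: 1809
  SciFi: 2268

Highest: SciFi (2268)
Lowest: Romance (1584)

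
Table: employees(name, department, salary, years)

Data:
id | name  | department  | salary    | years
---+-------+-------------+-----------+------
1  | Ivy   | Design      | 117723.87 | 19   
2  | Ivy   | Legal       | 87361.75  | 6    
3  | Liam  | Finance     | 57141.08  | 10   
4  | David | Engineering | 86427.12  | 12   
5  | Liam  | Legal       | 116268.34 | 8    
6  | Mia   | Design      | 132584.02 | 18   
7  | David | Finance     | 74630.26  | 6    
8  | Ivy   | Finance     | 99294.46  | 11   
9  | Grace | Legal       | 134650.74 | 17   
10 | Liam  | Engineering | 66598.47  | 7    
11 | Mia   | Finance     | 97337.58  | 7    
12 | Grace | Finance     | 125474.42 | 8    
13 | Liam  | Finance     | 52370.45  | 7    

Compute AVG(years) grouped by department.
SELECT department, AVG(years) as result
FROM employees
GROUP BY department

Result:
  Design: 18.50
  Engineering: 9.50
  Finance: 8.17
  Legal: 10.33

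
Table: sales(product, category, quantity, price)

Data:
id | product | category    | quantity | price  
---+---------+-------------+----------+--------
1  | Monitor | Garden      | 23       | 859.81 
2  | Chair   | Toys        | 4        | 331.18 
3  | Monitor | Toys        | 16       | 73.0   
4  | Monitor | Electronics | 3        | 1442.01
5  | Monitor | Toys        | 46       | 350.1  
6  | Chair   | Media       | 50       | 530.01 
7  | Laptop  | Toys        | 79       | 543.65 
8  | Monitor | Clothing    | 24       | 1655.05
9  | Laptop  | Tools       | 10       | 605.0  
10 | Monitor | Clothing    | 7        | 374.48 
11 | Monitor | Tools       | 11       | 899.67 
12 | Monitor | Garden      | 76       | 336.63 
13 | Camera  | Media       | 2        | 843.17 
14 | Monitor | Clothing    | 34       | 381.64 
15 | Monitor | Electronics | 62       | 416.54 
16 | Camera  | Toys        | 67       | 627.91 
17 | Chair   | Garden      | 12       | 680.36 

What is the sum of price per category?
SELECT category, SUM(price) as result
FROM sales
GROUP BY category

Result:
  Clothing: 2411.17
  Electronics: 1858.55
  Garden: 1876.80
  Media: 1373.18
  Tools: 1504.67
  Toys: 1925.84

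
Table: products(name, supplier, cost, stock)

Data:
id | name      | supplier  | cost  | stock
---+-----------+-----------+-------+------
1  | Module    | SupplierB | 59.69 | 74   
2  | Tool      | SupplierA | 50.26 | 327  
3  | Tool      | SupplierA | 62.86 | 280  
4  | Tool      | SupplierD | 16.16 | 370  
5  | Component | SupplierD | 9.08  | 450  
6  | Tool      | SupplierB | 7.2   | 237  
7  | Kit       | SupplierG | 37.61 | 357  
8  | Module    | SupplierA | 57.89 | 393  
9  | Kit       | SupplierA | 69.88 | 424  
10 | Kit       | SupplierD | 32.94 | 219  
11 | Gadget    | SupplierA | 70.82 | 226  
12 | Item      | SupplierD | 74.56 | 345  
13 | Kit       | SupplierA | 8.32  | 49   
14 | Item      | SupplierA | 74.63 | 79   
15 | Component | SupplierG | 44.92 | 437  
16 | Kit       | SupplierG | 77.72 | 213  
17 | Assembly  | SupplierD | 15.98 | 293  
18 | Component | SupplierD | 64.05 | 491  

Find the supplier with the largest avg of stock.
SELECT supplier, AVG(stock) as val
FROM products
GROUP BY supplier
ORDER BY val DESC
LIMIT 1

Result: SupplierD with avg(stock) = 361.33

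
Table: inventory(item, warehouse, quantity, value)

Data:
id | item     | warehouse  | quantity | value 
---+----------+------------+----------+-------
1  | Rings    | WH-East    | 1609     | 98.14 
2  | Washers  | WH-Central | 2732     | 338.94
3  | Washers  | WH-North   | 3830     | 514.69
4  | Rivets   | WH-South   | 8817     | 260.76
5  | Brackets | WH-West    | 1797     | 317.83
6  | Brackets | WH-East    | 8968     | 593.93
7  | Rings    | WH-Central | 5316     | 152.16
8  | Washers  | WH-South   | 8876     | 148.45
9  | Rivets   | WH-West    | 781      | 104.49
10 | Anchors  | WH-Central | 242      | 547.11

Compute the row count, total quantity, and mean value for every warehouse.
SELECT warehouse,
       COUNT(*) as cnt,
       SUM(quantity) as total_quantity,
       AVG(value) as avg_value
FROM inventory
GROUP BY warehouse

Result:
  WH-Central: 3 records, 8290 total quantity, 346.07 avg value
  WH-East: 2 records, 10577 total quantity, 346.04 avg value
  WH-North: 1 records, 3830 total quantity, 514.69 avg value
  WH-South: 2 records, 17693 total quantity, 204.61 avg value
  WH-West: 2 records, 2578 total quantity, 211.16 avg value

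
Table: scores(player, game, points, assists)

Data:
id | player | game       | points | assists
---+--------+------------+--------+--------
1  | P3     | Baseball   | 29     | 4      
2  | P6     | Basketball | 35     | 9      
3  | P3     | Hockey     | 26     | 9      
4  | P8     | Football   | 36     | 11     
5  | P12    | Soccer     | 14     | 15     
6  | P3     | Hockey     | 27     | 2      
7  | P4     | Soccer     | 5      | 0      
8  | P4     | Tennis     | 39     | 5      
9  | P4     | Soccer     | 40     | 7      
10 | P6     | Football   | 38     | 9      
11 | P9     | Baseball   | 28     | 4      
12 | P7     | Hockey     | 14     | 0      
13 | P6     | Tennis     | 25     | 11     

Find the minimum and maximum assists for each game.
SELECT game, MIN(assists), MAX(assists)
FROM scores
GROUP BY game

Result:
  Baseball: min=4, max=4
  Basketball: min=9, max=9
  Football: min=9, max=11
  Hockey: min=0, max=9
  Soccer: min=0, max=15
  Tennis: min=5, max=11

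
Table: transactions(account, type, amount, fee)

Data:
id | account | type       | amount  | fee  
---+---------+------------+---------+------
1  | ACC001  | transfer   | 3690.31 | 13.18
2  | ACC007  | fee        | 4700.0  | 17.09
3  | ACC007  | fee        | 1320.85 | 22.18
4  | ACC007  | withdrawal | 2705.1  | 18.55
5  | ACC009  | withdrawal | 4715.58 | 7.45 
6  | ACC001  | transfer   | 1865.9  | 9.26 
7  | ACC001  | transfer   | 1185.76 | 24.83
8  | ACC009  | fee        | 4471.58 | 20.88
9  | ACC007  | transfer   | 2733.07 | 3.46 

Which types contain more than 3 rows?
SELECT type, COUNT(*) as cnt
FROM transactions
GROUP BY type
HAVING COUNT(*) > 3

Result:
  transfer: 4

Note: HAVING filters groups after aggregation, WHERE filters rows before.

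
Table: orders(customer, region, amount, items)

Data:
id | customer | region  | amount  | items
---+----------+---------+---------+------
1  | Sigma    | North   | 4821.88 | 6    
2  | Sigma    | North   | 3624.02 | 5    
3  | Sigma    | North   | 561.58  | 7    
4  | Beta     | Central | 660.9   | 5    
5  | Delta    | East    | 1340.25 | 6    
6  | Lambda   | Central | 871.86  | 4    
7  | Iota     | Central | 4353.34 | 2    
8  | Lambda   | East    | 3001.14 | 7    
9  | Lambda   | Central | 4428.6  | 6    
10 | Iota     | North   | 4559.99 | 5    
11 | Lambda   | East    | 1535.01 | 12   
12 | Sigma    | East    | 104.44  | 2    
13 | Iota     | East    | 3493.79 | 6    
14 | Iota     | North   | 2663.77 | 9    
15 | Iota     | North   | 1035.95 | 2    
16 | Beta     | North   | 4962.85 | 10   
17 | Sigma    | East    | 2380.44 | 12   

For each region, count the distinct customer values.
SELECT region, COUNT(DISTINCT customer)
FROM orders
GROUP BY region

Result:
  Central: 3 distinct
  East: 4 distinct
  North: 3 distinct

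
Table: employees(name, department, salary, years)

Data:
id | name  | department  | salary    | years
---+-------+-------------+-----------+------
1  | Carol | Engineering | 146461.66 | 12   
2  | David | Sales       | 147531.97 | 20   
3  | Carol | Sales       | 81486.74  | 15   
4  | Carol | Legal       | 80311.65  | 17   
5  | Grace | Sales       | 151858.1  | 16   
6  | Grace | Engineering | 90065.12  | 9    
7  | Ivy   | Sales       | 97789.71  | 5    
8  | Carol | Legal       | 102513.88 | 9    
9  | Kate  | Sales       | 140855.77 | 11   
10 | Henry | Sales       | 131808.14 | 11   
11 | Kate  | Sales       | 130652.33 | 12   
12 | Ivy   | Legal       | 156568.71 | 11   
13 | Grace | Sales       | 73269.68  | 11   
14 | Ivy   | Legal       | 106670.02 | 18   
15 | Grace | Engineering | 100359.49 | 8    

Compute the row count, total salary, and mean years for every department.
SELECT department,
       COUNT(*) as cnt,
       SUM(salary) as total_salary,
       AVG(years) as avg_years
FROM employees
GROUP BY department

Result:
  Engineering: 3 records, 336886.27 total salary, 9.67 avg years
  Legal: 4 records, 446064.26 total salary, 13.75 avg years
  Sales: 8 records, 955252.44 total salary, 12.63 avg years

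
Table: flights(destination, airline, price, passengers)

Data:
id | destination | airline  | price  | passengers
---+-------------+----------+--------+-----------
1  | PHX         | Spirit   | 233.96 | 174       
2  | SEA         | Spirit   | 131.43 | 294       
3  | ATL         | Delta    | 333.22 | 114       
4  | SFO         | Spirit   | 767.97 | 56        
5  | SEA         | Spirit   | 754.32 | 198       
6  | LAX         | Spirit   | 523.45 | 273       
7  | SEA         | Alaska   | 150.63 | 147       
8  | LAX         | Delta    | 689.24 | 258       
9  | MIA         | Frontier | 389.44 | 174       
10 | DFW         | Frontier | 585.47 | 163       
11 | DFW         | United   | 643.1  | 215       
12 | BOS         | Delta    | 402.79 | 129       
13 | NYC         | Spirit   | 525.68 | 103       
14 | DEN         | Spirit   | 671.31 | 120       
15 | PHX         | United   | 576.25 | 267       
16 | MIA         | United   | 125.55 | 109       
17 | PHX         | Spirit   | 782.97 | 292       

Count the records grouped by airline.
SELECT airline, COUNT(*) as count
FROM flights
GROUP BY airline

Result:
  Alaska: 1
  Delta: 3
  Frontier: 2
  Spirit: 8
  United: 3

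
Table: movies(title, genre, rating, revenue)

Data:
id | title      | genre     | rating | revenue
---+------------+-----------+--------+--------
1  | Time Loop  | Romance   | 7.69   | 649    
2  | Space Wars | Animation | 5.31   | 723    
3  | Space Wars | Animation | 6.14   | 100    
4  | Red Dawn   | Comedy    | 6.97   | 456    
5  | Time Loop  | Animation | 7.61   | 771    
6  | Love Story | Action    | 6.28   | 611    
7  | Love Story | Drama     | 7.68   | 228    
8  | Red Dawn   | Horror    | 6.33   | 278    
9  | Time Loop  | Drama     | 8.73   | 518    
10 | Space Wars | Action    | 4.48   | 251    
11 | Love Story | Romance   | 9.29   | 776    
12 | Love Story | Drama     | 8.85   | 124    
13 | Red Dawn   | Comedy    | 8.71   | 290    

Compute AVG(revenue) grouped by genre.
SELECT genre, AVG(revenue) as result
FROM movies
GROUP BY genre

Result:
  Action: 431.00
  Animation: 531.33
  Comedy: 373.00
  Drama: 290.00
  Horror: 278.00
  Romance: 712.50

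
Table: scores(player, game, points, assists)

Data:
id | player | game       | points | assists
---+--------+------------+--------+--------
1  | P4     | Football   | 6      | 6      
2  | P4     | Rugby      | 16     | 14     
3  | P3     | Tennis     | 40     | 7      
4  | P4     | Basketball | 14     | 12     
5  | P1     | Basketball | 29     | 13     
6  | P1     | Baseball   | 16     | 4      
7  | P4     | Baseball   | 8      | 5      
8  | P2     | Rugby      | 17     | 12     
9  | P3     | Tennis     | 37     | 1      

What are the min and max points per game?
SELECT game, MIN(points), MAX(points)
FROM scores
GROUP BY game

Result:
  Baseball: min=8, max=16
  Basketball: min=14, max=29
  Football: min=6, max=6
  Rugby: min=16, max=17
  Tennis: min=37, max=40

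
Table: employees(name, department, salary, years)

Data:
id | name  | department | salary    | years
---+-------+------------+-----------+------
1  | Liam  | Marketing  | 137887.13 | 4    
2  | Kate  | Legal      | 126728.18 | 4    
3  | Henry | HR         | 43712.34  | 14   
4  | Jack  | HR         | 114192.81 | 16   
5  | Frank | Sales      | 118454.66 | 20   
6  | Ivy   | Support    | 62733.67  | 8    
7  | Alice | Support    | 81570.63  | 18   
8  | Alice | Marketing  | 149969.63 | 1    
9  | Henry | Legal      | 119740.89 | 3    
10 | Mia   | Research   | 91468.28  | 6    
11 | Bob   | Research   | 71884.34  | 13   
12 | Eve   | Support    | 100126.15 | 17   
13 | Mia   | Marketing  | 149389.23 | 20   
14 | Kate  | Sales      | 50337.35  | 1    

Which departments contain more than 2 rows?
SELECT department, COUNT(*) as cnt
FROM employees
GROUP BY department
HAVING COUNT(*) > 2

Result:
  Marketing: 3
  Support: 3

Note: HAVING filters groups after aggregation, WHERE filters rows before.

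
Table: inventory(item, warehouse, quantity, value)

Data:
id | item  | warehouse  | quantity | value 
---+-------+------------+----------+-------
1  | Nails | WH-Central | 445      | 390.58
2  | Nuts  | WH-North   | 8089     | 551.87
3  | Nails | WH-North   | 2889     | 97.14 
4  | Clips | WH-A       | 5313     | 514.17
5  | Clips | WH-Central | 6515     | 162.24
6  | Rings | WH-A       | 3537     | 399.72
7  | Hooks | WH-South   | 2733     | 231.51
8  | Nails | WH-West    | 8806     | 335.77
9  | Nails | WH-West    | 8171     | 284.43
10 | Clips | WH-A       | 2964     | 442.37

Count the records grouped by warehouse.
SELECT warehouse, COUNT(*) as count
FROM inventory
GROUP BY warehouse

Result:
  WH-A: 3
  WH-Central: 2
  WH-North: 2
  WH-South: 1
  WH-West: 2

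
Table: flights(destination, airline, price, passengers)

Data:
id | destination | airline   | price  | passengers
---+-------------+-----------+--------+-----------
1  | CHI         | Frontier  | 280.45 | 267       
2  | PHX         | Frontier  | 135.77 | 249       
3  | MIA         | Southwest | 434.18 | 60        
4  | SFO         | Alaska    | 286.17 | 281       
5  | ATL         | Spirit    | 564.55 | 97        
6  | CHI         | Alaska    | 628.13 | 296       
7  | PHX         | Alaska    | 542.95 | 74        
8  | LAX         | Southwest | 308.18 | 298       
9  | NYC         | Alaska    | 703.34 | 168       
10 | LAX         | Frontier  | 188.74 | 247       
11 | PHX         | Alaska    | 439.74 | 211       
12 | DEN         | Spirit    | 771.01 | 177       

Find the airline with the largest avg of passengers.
SELECT airline, AVG(passengers) as val
FROM flights
GROUP BY airline
ORDER BY val DESC
LIMIT 1

Result: Frontier with avg(passengers) = 254.33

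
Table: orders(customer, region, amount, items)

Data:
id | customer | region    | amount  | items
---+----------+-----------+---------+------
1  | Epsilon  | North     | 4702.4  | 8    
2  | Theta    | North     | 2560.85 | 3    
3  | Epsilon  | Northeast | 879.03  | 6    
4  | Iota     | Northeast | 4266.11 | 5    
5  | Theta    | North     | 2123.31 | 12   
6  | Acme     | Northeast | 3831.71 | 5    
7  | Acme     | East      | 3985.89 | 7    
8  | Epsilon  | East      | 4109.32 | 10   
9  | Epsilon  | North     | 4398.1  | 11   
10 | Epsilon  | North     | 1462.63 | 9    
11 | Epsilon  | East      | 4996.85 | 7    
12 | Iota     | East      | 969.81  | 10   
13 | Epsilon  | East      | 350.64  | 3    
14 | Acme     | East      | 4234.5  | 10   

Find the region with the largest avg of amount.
SELECT region, AVG(amount) as val
FROM orders
GROUP BY region
ORDER BY val DESC
LIMIT 1

Result: East with avg(amount) = 3107.84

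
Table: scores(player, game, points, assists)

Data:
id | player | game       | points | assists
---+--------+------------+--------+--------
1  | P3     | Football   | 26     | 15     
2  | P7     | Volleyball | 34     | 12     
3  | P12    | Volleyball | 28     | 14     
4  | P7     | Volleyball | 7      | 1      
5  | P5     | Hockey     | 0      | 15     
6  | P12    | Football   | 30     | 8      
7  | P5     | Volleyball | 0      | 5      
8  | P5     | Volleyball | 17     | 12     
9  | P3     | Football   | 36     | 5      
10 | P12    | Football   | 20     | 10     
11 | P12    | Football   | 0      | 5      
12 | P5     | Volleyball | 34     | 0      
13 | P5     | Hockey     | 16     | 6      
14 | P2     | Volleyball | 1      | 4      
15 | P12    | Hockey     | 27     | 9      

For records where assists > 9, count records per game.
SELECT game, COUNT(*)
FROM scores
WHERE assists > 9
GROUP BY game

Note: WHERE filters rows before grouping.

Result:
  Football: 2
  Hockey: 1
  Volleyball: 3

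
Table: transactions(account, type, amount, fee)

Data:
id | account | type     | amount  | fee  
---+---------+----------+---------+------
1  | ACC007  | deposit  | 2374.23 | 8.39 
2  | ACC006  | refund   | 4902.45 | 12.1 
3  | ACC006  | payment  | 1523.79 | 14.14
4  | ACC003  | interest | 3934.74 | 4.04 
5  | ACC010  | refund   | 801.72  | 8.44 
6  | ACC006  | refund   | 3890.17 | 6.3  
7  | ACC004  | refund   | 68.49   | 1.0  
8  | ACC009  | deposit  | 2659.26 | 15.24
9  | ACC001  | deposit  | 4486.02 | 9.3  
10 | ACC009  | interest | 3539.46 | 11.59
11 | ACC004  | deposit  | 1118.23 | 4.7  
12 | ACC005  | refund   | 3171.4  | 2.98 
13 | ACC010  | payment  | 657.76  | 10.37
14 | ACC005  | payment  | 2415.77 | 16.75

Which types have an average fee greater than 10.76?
SELECT type, AVG(fee)
FROM transactions
GROUP BY type
HAVING AVG(fee) > 10.76

Result:
  payment: avg=13.75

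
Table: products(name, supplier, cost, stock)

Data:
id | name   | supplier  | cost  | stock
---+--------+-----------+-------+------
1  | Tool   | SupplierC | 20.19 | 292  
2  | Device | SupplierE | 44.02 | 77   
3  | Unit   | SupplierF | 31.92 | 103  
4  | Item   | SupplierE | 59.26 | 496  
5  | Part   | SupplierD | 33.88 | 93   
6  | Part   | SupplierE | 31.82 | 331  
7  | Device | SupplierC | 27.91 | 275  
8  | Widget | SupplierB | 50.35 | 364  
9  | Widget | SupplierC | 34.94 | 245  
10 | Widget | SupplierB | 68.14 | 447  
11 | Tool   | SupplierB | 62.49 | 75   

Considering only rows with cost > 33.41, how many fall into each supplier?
SELECT supplier, COUNT(*)
FROM products
WHERE cost > 33.41
GROUP BY supplier

Note: WHERE filters rows before grouping.

Result:
  SupplierB: 3
  SupplierC: 1
  SupplierD: 1
  SupplierE: 2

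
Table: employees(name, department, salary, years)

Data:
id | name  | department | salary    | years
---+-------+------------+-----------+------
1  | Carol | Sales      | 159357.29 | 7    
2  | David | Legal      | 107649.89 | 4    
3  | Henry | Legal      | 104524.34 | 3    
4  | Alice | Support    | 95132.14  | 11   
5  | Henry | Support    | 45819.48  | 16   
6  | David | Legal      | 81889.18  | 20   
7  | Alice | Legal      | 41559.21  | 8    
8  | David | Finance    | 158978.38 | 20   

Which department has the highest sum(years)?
SELECT department, SUM(years) as val
FROM employees
GROUP BY department
ORDER BY val DESC
LIMIT 1

Result: Legal with sum(years) = 35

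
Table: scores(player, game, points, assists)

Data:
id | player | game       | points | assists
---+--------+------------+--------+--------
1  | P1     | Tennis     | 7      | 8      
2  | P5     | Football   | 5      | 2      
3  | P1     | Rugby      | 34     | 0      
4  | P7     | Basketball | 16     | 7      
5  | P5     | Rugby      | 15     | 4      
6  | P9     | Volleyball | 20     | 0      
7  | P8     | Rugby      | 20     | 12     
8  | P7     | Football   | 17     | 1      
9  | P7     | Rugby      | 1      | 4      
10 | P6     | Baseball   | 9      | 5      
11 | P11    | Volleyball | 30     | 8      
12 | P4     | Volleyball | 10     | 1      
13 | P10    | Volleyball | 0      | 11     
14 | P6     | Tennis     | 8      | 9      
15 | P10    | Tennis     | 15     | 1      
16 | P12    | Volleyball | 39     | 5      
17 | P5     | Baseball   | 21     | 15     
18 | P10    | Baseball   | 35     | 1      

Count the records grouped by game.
SELECT game, COUNT(*) as count
FROM scores
GROUP BY game

Result:
  Baseball: 3
  Basketball: 1
  Football: 2
  Rugby: 4
  Tennis: 3
  Volleyball: 5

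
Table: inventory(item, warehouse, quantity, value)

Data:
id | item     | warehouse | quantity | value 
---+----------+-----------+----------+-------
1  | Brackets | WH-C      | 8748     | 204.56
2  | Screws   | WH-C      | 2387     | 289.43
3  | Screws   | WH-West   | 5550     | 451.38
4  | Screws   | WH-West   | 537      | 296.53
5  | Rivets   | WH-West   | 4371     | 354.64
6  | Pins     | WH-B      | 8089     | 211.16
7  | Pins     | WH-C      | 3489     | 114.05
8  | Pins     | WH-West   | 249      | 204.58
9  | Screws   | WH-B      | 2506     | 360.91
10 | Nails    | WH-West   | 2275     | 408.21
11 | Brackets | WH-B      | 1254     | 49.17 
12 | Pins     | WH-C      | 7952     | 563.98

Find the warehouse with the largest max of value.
SELECT warehouse, MAX(value) as val
FROM inventory
GROUP BY warehouse
ORDER BY val DESC
LIMIT 1

Result: WH-C with max(value) = 563.98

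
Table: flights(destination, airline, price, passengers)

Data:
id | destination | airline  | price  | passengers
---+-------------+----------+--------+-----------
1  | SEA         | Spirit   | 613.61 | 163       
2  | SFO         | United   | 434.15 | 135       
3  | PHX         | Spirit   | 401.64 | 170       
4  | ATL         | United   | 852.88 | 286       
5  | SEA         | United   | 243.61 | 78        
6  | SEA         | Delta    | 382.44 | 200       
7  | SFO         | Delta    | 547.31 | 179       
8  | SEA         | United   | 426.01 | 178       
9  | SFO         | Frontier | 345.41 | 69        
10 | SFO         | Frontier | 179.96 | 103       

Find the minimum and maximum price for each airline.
SELECT airline, MIN(price), MAX(price)
FROM flights
GROUP BY airline

Result:
  Delta: min=382.44, max=547.31
  Frontier: min=179.96, max=345.41
  Spirit: min=401.64, max=613.61
  United: min=243.61, max=852.88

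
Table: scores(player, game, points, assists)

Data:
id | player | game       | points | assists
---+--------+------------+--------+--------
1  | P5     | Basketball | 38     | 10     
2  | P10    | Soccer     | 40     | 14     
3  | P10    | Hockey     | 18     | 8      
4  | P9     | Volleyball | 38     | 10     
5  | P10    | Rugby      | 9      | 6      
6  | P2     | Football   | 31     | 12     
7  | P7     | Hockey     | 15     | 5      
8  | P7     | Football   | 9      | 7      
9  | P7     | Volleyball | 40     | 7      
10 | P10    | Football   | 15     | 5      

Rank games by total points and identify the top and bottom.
SELECT game, SUM(points)
FROM scores
GROUP BY game
ORDER BY SUM(points)

All groups:
  Rugby: 9
  Hockey: 33
  Basketball: 38
  Soccer: 40
  Football: 55
  Volleyball: 78

Highest: Volleyball (78)
Lowest: Rugby (9)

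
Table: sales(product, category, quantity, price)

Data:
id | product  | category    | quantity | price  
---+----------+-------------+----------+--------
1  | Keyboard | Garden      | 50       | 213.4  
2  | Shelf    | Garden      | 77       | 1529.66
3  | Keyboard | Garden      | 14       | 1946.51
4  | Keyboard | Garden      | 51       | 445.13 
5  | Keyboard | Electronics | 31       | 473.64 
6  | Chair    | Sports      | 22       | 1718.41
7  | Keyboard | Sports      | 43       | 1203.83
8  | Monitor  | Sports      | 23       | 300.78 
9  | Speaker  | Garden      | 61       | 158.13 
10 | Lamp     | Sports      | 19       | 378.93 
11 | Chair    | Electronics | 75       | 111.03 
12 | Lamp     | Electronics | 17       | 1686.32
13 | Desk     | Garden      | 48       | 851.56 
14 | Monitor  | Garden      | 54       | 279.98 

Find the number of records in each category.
SELECT category, COUNT(*) as count
FROM sales
GROUP BY category

Result:
  Electronics: 3
  Garden: 7
  Sports: 4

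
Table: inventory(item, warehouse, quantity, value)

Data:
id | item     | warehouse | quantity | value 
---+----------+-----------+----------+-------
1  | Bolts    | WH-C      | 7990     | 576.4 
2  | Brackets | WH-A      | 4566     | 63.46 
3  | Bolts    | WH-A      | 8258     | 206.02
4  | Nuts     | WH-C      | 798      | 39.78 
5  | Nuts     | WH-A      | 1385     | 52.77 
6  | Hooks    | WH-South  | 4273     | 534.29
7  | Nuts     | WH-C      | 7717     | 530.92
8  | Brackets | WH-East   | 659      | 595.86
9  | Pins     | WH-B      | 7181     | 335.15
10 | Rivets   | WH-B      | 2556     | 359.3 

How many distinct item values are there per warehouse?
SELECT warehouse, COUNT(DISTINCT item)
FROM inventory
GROUP BY warehouse

Result:
  WH-A: 3 distinct
  WH-B: 2 distinct
  WH-C: 2 distinct
  WH-East: 1 distinct
  WH-South: 1 distinct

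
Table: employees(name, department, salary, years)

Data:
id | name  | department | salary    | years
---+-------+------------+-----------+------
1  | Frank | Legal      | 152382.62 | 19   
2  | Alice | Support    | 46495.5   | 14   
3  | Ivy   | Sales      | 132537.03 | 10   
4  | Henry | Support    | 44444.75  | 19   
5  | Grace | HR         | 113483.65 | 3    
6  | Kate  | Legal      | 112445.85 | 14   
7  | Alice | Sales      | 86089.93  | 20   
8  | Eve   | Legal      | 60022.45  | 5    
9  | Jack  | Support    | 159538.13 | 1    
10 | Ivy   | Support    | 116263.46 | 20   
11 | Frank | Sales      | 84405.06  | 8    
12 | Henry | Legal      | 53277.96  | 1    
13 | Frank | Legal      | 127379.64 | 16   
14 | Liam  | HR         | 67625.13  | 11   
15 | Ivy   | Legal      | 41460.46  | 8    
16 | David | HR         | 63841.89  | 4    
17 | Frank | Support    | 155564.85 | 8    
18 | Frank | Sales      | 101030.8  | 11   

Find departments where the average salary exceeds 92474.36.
SELECT department, AVG(salary)
FROM employees
GROUP BY department
HAVING AVG(salary) > 92474.36

Result:
  Sales: avg=101015.71
  Support: avg=104461.34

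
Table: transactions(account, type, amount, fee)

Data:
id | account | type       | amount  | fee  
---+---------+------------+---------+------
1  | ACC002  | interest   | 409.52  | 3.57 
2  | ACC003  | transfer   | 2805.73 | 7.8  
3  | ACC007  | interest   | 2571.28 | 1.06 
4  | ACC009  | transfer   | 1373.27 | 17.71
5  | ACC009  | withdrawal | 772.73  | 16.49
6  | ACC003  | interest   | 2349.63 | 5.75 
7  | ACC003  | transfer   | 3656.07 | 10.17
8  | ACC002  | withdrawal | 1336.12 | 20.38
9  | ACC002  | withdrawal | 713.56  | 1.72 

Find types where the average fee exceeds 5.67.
SELECT type, AVG(fee)
FROM transactions
GROUP BY type
HAVING AVG(fee) > 5.67

Result:
  transfer: avg=11.89
  withdrawal: avg=12.86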